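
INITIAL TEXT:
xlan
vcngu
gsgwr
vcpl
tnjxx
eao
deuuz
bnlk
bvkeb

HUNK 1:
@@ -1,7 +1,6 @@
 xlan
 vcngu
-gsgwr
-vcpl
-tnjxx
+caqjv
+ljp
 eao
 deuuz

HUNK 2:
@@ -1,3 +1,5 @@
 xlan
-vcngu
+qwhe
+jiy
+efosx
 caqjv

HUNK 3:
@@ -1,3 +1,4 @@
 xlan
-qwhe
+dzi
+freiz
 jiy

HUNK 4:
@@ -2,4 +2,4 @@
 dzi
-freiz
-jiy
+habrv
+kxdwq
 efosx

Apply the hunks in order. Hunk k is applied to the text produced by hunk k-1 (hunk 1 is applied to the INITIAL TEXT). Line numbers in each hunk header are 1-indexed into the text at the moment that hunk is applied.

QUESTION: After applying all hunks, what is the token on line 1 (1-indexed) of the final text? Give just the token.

Answer: xlan

Derivation:
Hunk 1: at line 1 remove [gsgwr,vcpl,tnjxx] add [caqjv,ljp] -> 8 lines: xlan vcngu caqjv ljp eao deuuz bnlk bvkeb
Hunk 2: at line 1 remove [vcngu] add [qwhe,jiy,efosx] -> 10 lines: xlan qwhe jiy efosx caqjv ljp eao deuuz bnlk bvkeb
Hunk 3: at line 1 remove [qwhe] add [dzi,freiz] -> 11 lines: xlan dzi freiz jiy efosx caqjv ljp eao deuuz bnlk bvkeb
Hunk 4: at line 2 remove [freiz,jiy] add [habrv,kxdwq] -> 11 lines: xlan dzi habrv kxdwq efosx caqjv ljp eao deuuz bnlk bvkeb
Final line 1: xlan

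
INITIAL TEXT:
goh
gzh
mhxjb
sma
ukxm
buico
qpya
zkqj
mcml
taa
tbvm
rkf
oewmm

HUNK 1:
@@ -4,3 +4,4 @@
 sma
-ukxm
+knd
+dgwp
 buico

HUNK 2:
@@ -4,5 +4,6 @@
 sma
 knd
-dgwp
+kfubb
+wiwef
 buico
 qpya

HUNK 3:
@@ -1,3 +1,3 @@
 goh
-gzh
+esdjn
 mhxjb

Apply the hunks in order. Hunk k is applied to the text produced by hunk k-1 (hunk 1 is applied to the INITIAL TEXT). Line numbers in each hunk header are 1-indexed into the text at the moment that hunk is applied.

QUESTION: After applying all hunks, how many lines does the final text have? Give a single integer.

Answer: 15

Derivation:
Hunk 1: at line 4 remove [ukxm] add [knd,dgwp] -> 14 lines: goh gzh mhxjb sma knd dgwp buico qpya zkqj mcml taa tbvm rkf oewmm
Hunk 2: at line 4 remove [dgwp] add [kfubb,wiwef] -> 15 lines: goh gzh mhxjb sma knd kfubb wiwef buico qpya zkqj mcml taa tbvm rkf oewmm
Hunk 3: at line 1 remove [gzh] add [esdjn] -> 15 lines: goh esdjn mhxjb sma knd kfubb wiwef buico qpya zkqj mcml taa tbvm rkf oewmm
Final line count: 15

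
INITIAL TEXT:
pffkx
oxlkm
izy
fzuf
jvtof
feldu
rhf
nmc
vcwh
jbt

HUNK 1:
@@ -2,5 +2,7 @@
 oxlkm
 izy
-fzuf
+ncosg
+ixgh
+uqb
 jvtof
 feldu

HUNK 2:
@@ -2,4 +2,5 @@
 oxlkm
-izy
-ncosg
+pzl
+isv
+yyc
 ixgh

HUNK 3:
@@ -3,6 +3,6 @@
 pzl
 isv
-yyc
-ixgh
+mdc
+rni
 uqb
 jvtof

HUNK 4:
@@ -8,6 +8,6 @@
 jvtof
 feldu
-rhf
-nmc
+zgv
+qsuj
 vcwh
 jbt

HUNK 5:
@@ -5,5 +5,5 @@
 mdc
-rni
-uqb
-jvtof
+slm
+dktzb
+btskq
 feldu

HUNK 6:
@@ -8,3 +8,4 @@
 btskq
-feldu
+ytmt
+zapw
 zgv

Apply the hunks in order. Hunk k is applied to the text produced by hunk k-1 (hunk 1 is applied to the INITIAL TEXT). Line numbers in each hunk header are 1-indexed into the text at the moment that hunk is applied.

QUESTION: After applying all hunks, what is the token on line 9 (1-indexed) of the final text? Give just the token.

Answer: ytmt

Derivation:
Hunk 1: at line 2 remove [fzuf] add [ncosg,ixgh,uqb] -> 12 lines: pffkx oxlkm izy ncosg ixgh uqb jvtof feldu rhf nmc vcwh jbt
Hunk 2: at line 2 remove [izy,ncosg] add [pzl,isv,yyc] -> 13 lines: pffkx oxlkm pzl isv yyc ixgh uqb jvtof feldu rhf nmc vcwh jbt
Hunk 3: at line 3 remove [yyc,ixgh] add [mdc,rni] -> 13 lines: pffkx oxlkm pzl isv mdc rni uqb jvtof feldu rhf nmc vcwh jbt
Hunk 4: at line 8 remove [rhf,nmc] add [zgv,qsuj] -> 13 lines: pffkx oxlkm pzl isv mdc rni uqb jvtof feldu zgv qsuj vcwh jbt
Hunk 5: at line 5 remove [rni,uqb,jvtof] add [slm,dktzb,btskq] -> 13 lines: pffkx oxlkm pzl isv mdc slm dktzb btskq feldu zgv qsuj vcwh jbt
Hunk 6: at line 8 remove [feldu] add [ytmt,zapw] -> 14 lines: pffkx oxlkm pzl isv mdc slm dktzb btskq ytmt zapw zgv qsuj vcwh jbt
Final line 9: ytmt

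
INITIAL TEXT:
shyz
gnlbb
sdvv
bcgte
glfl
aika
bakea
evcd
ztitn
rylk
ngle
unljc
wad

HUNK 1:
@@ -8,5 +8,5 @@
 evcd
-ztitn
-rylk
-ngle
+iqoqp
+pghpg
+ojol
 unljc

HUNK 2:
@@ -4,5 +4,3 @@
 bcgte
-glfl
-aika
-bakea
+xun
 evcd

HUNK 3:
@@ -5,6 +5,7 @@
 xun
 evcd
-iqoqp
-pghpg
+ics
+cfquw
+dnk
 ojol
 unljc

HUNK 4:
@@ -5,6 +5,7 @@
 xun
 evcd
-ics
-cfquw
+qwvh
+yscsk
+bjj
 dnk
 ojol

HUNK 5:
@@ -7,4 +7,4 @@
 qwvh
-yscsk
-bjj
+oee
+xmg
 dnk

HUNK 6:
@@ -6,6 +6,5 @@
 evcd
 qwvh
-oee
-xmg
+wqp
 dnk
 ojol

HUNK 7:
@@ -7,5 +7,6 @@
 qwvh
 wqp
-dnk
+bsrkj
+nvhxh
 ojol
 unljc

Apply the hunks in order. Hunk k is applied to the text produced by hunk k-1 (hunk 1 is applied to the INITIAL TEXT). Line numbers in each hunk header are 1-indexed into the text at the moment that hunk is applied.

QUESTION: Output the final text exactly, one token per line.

Hunk 1: at line 8 remove [ztitn,rylk,ngle] add [iqoqp,pghpg,ojol] -> 13 lines: shyz gnlbb sdvv bcgte glfl aika bakea evcd iqoqp pghpg ojol unljc wad
Hunk 2: at line 4 remove [glfl,aika,bakea] add [xun] -> 11 lines: shyz gnlbb sdvv bcgte xun evcd iqoqp pghpg ojol unljc wad
Hunk 3: at line 5 remove [iqoqp,pghpg] add [ics,cfquw,dnk] -> 12 lines: shyz gnlbb sdvv bcgte xun evcd ics cfquw dnk ojol unljc wad
Hunk 4: at line 5 remove [ics,cfquw] add [qwvh,yscsk,bjj] -> 13 lines: shyz gnlbb sdvv bcgte xun evcd qwvh yscsk bjj dnk ojol unljc wad
Hunk 5: at line 7 remove [yscsk,bjj] add [oee,xmg] -> 13 lines: shyz gnlbb sdvv bcgte xun evcd qwvh oee xmg dnk ojol unljc wad
Hunk 6: at line 6 remove [oee,xmg] add [wqp] -> 12 lines: shyz gnlbb sdvv bcgte xun evcd qwvh wqp dnk ojol unljc wad
Hunk 7: at line 7 remove [dnk] add [bsrkj,nvhxh] -> 13 lines: shyz gnlbb sdvv bcgte xun evcd qwvh wqp bsrkj nvhxh ojol unljc wad

Answer: shyz
gnlbb
sdvv
bcgte
xun
evcd
qwvh
wqp
bsrkj
nvhxh
ojol
unljc
wad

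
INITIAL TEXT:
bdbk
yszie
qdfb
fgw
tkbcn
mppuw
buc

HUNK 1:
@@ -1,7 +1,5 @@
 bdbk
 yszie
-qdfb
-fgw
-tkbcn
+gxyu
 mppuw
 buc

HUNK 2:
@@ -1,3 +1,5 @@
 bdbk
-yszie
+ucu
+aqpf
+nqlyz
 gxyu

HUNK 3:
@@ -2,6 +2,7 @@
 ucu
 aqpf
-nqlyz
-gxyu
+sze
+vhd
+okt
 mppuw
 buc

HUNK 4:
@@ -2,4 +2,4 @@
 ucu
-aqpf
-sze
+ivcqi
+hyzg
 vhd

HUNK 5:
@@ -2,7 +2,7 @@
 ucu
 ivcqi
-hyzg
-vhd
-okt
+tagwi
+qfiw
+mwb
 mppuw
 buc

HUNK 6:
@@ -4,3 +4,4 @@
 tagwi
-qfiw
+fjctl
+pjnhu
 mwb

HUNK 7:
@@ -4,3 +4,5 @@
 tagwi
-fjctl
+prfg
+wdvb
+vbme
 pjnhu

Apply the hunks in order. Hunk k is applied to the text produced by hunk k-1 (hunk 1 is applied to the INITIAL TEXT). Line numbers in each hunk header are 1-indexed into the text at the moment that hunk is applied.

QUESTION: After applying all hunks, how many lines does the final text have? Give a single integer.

Answer: 11

Derivation:
Hunk 1: at line 1 remove [qdfb,fgw,tkbcn] add [gxyu] -> 5 lines: bdbk yszie gxyu mppuw buc
Hunk 2: at line 1 remove [yszie] add [ucu,aqpf,nqlyz] -> 7 lines: bdbk ucu aqpf nqlyz gxyu mppuw buc
Hunk 3: at line 2 remove [nqlyz,gxyu] add [sze,vhd,okt] -> 8 lines: bdbk ucu aqpf sze vhd okt mppuw buc
Hunk 4: at line 2 remove [aqpf,sze] add [ivcqi,hyzg] -> 8 lines: bdbk ucu ivcqi hyzg vhd okt mppuw buc
Hunk 5: at line 2 remove [hyzg,vhd,okt] add [tagwi,qfiw,mwb] -> 8 lines: bdbk ucu ivcqi tagwi qfiw mwb mppuw buc
Hunk 6: at line 4 remove [qfiw] add [fjctl,pjnhu] -> 9 lines: bdbk ucu ivcqi tagwi fjctl pjnhu mwb mppuw buc
Hunk 7: at line 4 remove [fjctl] add [prfg,wdvb,vbme] -> 11 lines: bdbk ucu ivcqi tagwi prfg wdvb vbme pjnhu mwb mppuw buc
Final line count: 11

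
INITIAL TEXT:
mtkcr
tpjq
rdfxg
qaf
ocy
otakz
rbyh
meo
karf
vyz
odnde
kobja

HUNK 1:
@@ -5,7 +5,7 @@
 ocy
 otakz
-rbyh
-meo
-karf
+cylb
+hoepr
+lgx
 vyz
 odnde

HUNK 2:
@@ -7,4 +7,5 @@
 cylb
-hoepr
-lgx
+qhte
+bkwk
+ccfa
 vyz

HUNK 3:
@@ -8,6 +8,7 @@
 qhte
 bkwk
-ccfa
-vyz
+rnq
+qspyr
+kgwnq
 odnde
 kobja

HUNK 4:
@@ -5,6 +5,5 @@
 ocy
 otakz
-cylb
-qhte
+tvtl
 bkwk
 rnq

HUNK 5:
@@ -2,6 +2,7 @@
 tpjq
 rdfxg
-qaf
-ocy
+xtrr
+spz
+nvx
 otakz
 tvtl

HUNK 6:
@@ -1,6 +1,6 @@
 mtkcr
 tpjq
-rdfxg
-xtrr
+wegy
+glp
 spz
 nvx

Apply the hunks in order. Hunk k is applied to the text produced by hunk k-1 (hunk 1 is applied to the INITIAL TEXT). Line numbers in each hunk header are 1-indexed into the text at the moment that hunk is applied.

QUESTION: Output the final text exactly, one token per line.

Hunk 1: at line 5 remove [rbyh,meo,karf] add [cylb,hoepr,lgx] -> 12 lines: mtkcr tpjq rdfxg qaf ocy otakz cylb hoepr lgx vyz odnde kobja
Hunk 2: at line 7 remove [hoepr,lgx] add [qhte,bkwk,ccfa] -> 13 lines: mtkcr tpjq rdfxg qaf ocy otakz cylb qhte bkwk ccfa vyz odnde kobja
Hunk 3: at line 8 remove [ccfa,vyz] add [rnq,qspyr,kgwnq] -> 14 lines: mtkcr tpjq rdfxg qaf ocy otakz cylb qhte bkwk rnq qspyr kgwnq odnde kobja
Hunk 4: at line 5 remove [cylb,qhte] add [tvtl] -> 13 lines: mtkcr tpjq rdfxg qaf ocy otakz tvtl bkwk rnq qspyr kgwnq odnde kobja
Hunk 5: at line 2 remove [qaf,ocy] add [xtrr,spz,nvx] -> 14 lines: mtkcr tpjq rdfxg xtrr spz nvx otakz tvtl bkwk rnq qspyr kgwnq odnde kobja
Hunk 6: at line 1 remove [rdfxg,xtrr] add [wegy,glp] -> 14 lines: mtkcr tpjq wegy glp spz nvx otakz tvtl bkwk rnq qspyr kgwnq odnde kobja

Answer: mtkcr
tpjq
wegy
glp
spz
nvx
otakz
tvtl
bkwk
rnq
qspyr
kgwnq
odnde
kobja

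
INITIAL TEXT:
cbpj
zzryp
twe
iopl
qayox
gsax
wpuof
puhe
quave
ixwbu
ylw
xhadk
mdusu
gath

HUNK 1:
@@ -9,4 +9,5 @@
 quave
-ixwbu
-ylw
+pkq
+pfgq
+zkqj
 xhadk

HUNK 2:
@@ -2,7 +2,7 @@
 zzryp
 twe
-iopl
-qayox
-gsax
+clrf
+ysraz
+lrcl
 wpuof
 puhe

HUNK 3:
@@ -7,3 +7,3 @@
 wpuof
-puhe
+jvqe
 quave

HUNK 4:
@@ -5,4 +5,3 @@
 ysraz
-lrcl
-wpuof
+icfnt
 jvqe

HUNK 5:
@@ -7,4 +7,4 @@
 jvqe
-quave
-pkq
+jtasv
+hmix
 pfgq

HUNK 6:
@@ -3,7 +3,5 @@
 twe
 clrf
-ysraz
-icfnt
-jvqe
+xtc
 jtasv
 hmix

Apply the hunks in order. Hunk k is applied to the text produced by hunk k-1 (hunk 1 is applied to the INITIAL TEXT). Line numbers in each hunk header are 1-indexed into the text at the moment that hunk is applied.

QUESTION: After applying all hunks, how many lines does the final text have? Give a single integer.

Hunk 1: at line 9 remove [ixwbu,ylw] add [pkq,pfgq,zkqj] -> 15 lines: cbpj zzryp twe iopl qayox gsax wpuof puhe quave pkq pfgq zkqj xhadk mdusu gath
Hunk 2: at line 2 remove [iopl,qayox,gsax] add [clrf,ysraz,lrcl] -> 15 lines: cbpj zzryp twe clrf ysraz lrcl wpuof puhe quave pkq pfgq zkqj xhadk mdusu gath
Hunk 3: at line 7 remove [puhe] add [jvqe] -> 15 lines: cbpj zzryp twe clrf ysraz lrcl wpuof jvqe quave pkq pfgq zkqj xhadk mdusu gath
Hunk 4: at line 5 remove [lrcl,wpuof] add [icfnt] -> 14 lines: cbpj zzryp twe clrf ysraz icfnt jvqe quave pkq pfgq zkqj xhadk mdusu gath
Hunk 5: at line 7 remove [quave,pkq] add [jtasv,hmix] -> 14 lines: cbpj zzryp twe clrf ysraz icfnt jvqe jtasv hmix pfgq zkqj xhadk mdusu gath
Hunk 6: at line 3 remove [ysraz,icfnt,jvqe] add [xtc] -> 12 lines: cbpj zzryp twe clrf xtc jtasv hmix pfgq zkqj xhadk mdusu gath
Final line count: 12

Answer: 12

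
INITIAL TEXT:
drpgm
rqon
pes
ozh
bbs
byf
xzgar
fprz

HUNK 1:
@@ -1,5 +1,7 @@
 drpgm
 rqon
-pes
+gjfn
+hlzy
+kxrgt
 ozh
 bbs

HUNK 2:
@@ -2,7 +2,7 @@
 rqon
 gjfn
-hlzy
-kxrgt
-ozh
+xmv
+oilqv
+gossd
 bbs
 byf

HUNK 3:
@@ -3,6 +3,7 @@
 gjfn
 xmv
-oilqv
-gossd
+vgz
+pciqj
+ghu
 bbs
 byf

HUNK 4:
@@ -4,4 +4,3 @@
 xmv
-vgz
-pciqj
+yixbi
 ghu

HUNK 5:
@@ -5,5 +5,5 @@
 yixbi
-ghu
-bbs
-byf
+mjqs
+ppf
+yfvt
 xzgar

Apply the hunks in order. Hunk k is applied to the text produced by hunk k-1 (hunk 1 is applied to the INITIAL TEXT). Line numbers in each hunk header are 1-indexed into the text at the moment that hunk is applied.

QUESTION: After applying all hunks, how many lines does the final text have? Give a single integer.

Hunk 1: at line 1 remove [pes] add [gjfn,hlzy,kxrgt] -> 10 lines: drpgm rqon gjfn hlzy kxrgt ozh bbs byf xzgar fprz
Hunk 2: at line 2 remove [hlzy,kxrgt,ozh] add [xmv,oilqv,gossd] -> 10 lines: drpgm rqon gjfn xmv oilqv gossd bbs byf xzgar fprz
Hunk 3: at line 3 remove [oilqv,gossd] add [vgz,pciqj,ghu] -> 11 lines: drpgm rqon gjfn xmv vgz pciqj ghu bbs byf xzgar fprz
Hunk 4: at line 4 remove [vgz,pciqj] add [yixbi] -> 10 lines: drpgm rqon gjfn xmv yixbi ghu bbs byf xzgar fprz
Hunk 5: at line 5 remove [ghu,bbs,byf] add [mjqs,ppf,yfvt] -> 10 lines: drpgm rqon gjfn xmv yixbi mjqs ppf yfvt xzgar fprz
Final line count: 10

Answer: 10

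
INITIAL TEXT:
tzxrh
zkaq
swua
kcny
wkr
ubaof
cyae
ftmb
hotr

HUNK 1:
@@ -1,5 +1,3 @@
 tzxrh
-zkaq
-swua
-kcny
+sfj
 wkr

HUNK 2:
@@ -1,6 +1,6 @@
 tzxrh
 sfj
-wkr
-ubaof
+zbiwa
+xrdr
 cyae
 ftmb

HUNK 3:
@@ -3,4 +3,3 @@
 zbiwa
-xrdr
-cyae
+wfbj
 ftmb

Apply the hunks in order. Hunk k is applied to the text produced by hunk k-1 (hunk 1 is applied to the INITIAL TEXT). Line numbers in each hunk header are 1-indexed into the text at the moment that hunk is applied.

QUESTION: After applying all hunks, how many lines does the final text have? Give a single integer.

Hunk 1: at line 1 remove [zkaq,swua,kcny] add [sfj] -> 7 lines: tzxrh sfj wkr ubaof cyae ftmb hotr
Hunk 2: at line 1 remove [wkr,ubaof] add [zbiwa,xrdr] -> 7 lines: tzxrh sfj zbiwa xrdr cyae ftmb hotr
Hunk 3: at line 3 remove [xrdr,cyae] add [wfbj] -> 6 lines: tzxrh sfj zbiwa wfbj ftmb hotr
Final line count: 6

Answer: 6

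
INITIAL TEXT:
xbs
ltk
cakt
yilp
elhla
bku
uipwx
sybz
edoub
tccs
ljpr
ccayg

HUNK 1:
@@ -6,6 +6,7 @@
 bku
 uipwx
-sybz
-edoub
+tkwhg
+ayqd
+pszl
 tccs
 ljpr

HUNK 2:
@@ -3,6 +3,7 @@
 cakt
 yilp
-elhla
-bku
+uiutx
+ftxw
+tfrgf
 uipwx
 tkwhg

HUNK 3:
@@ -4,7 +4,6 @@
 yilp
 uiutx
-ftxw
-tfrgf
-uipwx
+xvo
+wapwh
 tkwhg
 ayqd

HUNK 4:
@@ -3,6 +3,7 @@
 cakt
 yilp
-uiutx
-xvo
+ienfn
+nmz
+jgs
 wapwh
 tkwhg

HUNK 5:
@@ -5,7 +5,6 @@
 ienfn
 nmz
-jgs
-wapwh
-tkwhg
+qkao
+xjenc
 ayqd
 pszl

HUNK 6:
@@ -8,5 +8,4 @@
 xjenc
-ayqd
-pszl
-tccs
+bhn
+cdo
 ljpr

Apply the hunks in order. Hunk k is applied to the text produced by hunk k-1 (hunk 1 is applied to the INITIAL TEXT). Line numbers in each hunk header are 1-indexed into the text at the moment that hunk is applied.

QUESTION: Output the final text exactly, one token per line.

Hunk 1: at line 6 remove [sybz,edoub] add [tkwhg,ayqd,pszl] -> 13 lines: xbs ltk cakt yilp elhla bku uipwx tkwhg ayqd pszl tccs ljpr ccayg
Hunk 2: at line 3 remove [elhla,bku] add [uiutx,ftxw,tfrgf] -> 14 lines: xbs ltk cakt yilp uiutx ftxw tfrgf uipwx tkwhg ayqd pszl tccs ljpr ccayg
Hunk 3: at line 4 remove [ftxw,tfrgf,uipwx] add [xvo,wapwh] -> 13 lines: xbs ltk cakt yilp uiutx xvo wapwh tkwhg ayqd pszl tccs ljpr ccayg
Hunk 4: at line 3 remove [uiutx,xvo] add [ienfn,nmz,jgs] -> 14 lines: xbs ltk cakt yilp ienfn nmz jgs wapwh tkwhg ayqd pszl tccs ljpr ccayg
Hunk 5: at line 5 remove [jgs,wapwh,tkwhg] add [qkao,xjenc] -> 13 lines: xbs ltk cakt yilp ienfn nmz qkao xjenc ayqd pszl tccs ljpr ccayg
Hunk 6: at line 8 remove [ayqd,pszl,tccs] add [bhn,cdo] -> 12 lines: xbs ltk cakt yilp ienfn nmz qkao xjenc bhn cdo ljpr ccayg

Answer: xbs
ltk
cakt
yilp
ienfn
nmz
qkao
xjenc
bhn
cdo
ljpr
ccayg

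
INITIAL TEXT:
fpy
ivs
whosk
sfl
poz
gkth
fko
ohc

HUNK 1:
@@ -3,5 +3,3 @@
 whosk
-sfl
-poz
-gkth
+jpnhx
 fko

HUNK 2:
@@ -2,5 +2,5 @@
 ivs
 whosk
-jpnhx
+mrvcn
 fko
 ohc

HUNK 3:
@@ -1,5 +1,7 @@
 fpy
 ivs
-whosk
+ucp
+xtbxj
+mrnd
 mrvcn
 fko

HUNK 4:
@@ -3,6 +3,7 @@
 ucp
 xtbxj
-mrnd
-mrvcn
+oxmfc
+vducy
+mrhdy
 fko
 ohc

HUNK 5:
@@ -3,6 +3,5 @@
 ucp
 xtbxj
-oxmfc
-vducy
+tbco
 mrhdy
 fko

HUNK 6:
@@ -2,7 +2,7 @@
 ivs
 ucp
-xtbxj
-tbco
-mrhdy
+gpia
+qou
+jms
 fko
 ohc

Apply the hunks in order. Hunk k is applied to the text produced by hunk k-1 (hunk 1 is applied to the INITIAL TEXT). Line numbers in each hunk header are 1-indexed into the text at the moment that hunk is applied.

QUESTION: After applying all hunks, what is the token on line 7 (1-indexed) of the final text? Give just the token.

Answer: fko

Derivation:
Hunk 1: at line 3 remove [sfl,poz,gkth] add [jpnhx] -> 6 lines: fpy ivs whosk jpnhx fko ohc
Hunk 2: at line 2 remove [jpnhx] add [mrvcn] -> 6 lines: fpy ivs whosk mrvcn fko ohc
Hunk 3: at line 1 remove [whosk] add [ucp,xtbxj,mrnd] -> 8 lines: fpy ivs ucp xtbxj mrnd mrvcn fko ohc
Hunk 4: at line 3 remove [mrnd,mrvcn] add [oxmfc,vducy,mrhdy] -> 9 lines: fpy ivs ucp xtbxj oxmfc vducy mrhdy fko ohc
Hunk 5: at line 3 remove [oxmfc,vducy] add [tbco] -> 8 lines: fpy ivs ucp xtbxj tbco mrhdy fko ohc
Hunk 6: at line 2 remove [xtbxj,tbco,mrhdy] add [gpia,qou,jms] -> 8 lines: fpy ivs ucp gpia qou jms fko ohc
Final line 7: fko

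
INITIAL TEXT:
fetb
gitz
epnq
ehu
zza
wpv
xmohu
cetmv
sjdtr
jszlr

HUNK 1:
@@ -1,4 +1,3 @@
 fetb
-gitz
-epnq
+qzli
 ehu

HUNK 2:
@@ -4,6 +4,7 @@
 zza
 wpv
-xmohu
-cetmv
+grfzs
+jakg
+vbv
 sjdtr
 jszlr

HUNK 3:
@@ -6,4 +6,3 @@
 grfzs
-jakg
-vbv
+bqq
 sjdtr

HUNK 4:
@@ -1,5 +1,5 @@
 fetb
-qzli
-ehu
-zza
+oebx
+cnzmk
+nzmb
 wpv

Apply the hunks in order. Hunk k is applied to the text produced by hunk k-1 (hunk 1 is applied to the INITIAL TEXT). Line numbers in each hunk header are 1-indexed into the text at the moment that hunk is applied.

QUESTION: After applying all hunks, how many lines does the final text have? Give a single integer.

Answer: 9

Derivation:
Hunk 1: at line 1 remove [gitz,epnq] add [qzli] -> 9 lines: fetb qzli ehu zza wpv xmohu cetmv sjdtr jszlr
Hunk 2: at line 4 remove [xmohu,cetmv] add [grfzs,jakg,vbv] -> 10 lines: fetb qzli ehu zza wpv grfzs jakg vbv sjdtr jszlr
Hunk 3: at line 6 remove [jakg,vbv] add [bqq] -> 9 lines: fetb qzli ehu zza wpv grfzs bqq sjdtr jszlr
Hunk 4: at line 1 remove [qzli,ehu,zza] add [oebx,cnzmk,nzmb] -> 9 lines: fetb oebx cnzmk nzmb wpv grfzs bqq sjdtr jszlr
Final line count: 9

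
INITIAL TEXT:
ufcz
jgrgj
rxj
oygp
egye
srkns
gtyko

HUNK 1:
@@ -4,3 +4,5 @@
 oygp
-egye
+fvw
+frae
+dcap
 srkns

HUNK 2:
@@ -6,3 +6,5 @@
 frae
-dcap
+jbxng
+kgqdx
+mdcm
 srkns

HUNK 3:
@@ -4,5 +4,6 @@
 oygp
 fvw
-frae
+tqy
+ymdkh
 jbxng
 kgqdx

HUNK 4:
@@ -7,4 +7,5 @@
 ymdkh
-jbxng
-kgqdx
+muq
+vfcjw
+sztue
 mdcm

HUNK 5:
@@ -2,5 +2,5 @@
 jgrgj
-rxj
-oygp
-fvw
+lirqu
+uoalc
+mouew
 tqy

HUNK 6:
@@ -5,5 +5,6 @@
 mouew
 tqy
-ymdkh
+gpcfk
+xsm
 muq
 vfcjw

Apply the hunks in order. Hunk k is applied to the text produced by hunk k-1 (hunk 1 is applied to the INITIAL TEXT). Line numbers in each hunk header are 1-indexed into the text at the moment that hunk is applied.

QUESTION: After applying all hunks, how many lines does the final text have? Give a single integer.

Answer: 14

Derivation:
Hunk 1: at line 4 remove [egye] add [fvw,frae,dcap] -> 9 lines: ufcz jgrgj rxj oygp fvw frae dcap srkns gtyko
Hunk 2: at line 6 remove [dcap] add [jbxng,kgqdx,mdcm] -> 11 lines: ufcz jgrgj rxj oygp fvw frae jbxng kgqdx mdcm srkns gtyko
Hunk 3: at line 4 remove [frae] add [tqy,ymdkh] -> 12 lines: ufcz jgrgj rxj oygp fvw tqy ymdkh jbxng kgqdx mdcm srkns gtyko
Hunk 4: at line 7 remove [jbxng,kgqdx] add [muq,vfcjw,sztue] -> 13 lines: ufcz jgrgj rxj oygp fvw tqy ymdkh muq vfcjw sztue mdcm srkns gtyko
Hunk 5: at line 2 remove [rxj,oygp,fvw] add [lirqu,uoalc,mouew] -> 13 lines: ufcz jgrgj lirqu uoalc mouew tqy ymdkh muq vfcjw sztue mdcm srkns gtyko
Hunk 6: at line 5 remove [ymdkh] add [gpcfk,xsm] -> 14 lines: ufcz jgrgj lirqu uoalc mouew tqy gpcfk xsm muq vfcjw sztue mdcm srkns gtyko
Final line count: 14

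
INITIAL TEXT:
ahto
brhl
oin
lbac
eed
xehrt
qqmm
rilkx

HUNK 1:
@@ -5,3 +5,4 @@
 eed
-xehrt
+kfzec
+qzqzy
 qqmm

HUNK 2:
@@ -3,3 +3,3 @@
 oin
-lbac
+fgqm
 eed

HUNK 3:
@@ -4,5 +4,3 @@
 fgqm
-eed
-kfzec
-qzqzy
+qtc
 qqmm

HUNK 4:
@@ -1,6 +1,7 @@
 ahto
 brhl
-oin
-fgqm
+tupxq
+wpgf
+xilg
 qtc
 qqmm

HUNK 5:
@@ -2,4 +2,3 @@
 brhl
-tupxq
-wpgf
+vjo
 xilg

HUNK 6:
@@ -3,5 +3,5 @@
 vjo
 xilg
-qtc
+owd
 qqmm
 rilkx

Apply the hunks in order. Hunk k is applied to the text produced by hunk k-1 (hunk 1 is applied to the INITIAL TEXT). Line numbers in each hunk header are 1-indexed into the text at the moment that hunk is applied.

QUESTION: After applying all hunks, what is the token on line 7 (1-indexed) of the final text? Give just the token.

Hunk 1: at line 5 remove [xehrt] add [kfzec,qzqzy] -> 9 lines: ahto brhl oin lbac eed kfzec qzqzy qqmm rilkx
Hunk 2: at line 3 remove [lbac] add [fgqm] -> 9 lines: ahto brhl oin fgqm eed kfzec qzqzy qqmm rilkx
Hunk 3: at line 4 remove [eed,kfzec,qzqzy] add [qtc] -> 7 lines: ahto brhl oin fgqm qtc qqmm rilkx
Hunk 4: at line 1 remove [oin,fgqm] add [tupxq,wpgf,xilg] -> 8 lines: ahto brhl tupxq wpgf xilg qtc qqmm rilkx
Hunk 5: at line 2 remove [tupxq,wpgf] add [vjo] -> 7 lines: ahto brhl vjo xilg qtc qqmm rilkx
Hunk 6: at line 3 remove [qtc] add [owd] -> 7 lines: ahto brhl vjo xilg owd qqmm rilkx
Final line 7: rilkx

Answer: rilkx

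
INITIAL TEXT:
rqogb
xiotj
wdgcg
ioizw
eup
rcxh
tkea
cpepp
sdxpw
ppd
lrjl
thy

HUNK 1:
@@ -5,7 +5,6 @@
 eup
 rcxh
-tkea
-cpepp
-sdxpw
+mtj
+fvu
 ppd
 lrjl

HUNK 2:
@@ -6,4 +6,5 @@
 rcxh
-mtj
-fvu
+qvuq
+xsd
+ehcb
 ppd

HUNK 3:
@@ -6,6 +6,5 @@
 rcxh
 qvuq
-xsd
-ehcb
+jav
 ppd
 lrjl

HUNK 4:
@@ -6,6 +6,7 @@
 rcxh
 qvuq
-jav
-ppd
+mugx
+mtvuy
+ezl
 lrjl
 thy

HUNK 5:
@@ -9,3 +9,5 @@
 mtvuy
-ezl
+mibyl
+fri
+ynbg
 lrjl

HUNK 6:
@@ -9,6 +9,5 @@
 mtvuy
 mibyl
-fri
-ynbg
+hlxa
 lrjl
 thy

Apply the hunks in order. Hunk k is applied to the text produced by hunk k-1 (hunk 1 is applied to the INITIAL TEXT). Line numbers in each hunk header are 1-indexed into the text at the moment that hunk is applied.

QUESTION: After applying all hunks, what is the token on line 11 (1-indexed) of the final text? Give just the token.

Hunk 1: at line 5 remove [tkea,cpepp,sdxpw] add [mtj,fvu] -> 11 lines: rqogb xiotj wdgcg ioizw eup rcxh mtj fvu ppd lrjl thy
Hunk 2: at line 6 remove [mtj,fvu] add [qvuq,xsd,ehcb] -> 12 lines: rqogb xiotj wdgcg ioizw eup rcxh qvuq xsd ehcb ppd lrjl thy
Hunk 3: at line 6 remove [xsd,ehcb] add [jav] -> 11 lines: rqogb xiotj wdgcg ioizw eup rcxh qvuq jav ppd lrjl thy
Hunk 4: at line 6 remove [jav,ppd] add [mugx,mtvuy,ezl] -> 12 lines: rqogb xiotj wdgcg ioizw eup rcxh qvuq mugx mtvuy ezl lrjl thy
Hunk 5: at line 9 remove [ezl] add [mibyl,fri,ynbg] -> 14 lines: rqogb xiotj wdgcg ioizw eup rcxh qvuq mugx mtvuy mibyl fri ynbg lrjl thy
Hunk 6: at line 9 remove [fri,ynbg] add [hlxa] -> 13 lines: rqogb xiotj wdgcg ioizw eup rcxh qvuq mugx mtvuy mibyl hlxa lrjl thy
Final line 11: hlxa

Answer: hlxa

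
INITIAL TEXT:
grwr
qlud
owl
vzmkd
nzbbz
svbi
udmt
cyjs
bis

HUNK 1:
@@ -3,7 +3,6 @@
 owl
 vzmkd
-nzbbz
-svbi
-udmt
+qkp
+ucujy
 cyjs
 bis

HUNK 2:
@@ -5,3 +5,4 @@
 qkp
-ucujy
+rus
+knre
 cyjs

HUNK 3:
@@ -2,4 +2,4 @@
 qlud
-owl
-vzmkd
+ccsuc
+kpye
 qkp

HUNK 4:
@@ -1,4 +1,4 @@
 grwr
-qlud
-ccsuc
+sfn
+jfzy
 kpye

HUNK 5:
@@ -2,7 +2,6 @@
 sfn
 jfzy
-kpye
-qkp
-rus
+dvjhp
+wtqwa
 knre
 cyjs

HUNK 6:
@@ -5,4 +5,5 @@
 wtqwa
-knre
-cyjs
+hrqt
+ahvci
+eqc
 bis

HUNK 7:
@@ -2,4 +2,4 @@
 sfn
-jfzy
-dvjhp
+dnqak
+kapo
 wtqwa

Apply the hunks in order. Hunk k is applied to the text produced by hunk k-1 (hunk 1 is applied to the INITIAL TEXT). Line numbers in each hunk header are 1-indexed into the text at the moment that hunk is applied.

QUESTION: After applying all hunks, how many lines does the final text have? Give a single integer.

Answer: 9

Derivation:
Hunk 1: at line 3 remove [nzbbz,svbi,udmt] add [qkp,ucujy] -> 8 lines: grwr qlud owl vzmkd qkp ucujy cyjs bis
Hunk 2: at line 5 remove [ucujy] add [rus,knre] -> 9 lines: grwr qlud owl vzmkd qkp rus knre cyjs bis
Hunk 3: at line 2 remove [owl,vzmkd] add [ccsuc,kpye] -> 9 lines: grwr qlud ccsuc kpye qkp rus knre cyjs bis
Hunk 4: at line 1 remove [qlud,ccsuc] add [sfn,jfzy] -> 9 lines: grwr sfn jfzy kpye qkp rus knre cyjs bis
Hunk 5: at line 2 remove [kpye,qkp,rus] add [dvjhp,wtqwa] -> 8 lines: grwr sfn jfzy dvjhp wtqwa knre cyjs bis
Hunk 6: at line 5 remove [knre,cyjs] add [hrqt,ahvci,eqc] -> 9 lines: grwr sfn jfzy dvjhp wtqwa hrqt ahvci eqc bis
Hunk 7: at line 2 remove [jfzy,dvjhp] add [dnqak,kapo] -> 9 lines: grwr sfn dnqak kapo wtqwa hrqt ahvci eqc bis
Final line count: 9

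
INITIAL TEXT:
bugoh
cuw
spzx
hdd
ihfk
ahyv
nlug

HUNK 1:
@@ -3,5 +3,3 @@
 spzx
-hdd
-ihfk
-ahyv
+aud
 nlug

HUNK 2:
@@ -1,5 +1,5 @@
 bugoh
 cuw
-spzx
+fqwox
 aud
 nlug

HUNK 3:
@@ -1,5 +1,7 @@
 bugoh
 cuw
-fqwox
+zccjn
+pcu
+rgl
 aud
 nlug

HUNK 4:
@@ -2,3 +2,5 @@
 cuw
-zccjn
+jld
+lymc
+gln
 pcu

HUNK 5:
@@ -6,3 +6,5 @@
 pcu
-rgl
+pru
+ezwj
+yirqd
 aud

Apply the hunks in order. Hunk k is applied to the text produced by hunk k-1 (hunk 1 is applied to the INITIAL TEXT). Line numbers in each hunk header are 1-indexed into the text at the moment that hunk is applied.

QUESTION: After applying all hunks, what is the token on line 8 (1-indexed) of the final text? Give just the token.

Hunk 1: at line 3 remove [hdd,ihfk,ahyv] add [aud] -> 5 lines: bugoh cuw spzx aud nlug
Hunk 2: at line 1 remove [spzx] add [fqwox] -> 5 lines: bugoh cuw fqwox aud nlug
Hunk 3: at line 1 remove [fqwox] add [zccjn,pcu,rgl] -> 7 lines: bugoh cuw zccjn pcu rgl aud nlug
Hunk 4: at line 2 remove [zccjn] add [jld,lymc,gln] -> 9 lines: bugoh cuw jld lymc gln pcu rgl aud nlug
Hunk 5: at line 6 remove [rgl] add [pru,ezwj,yirqd] -> 11 lines: bugoh cuw jld lymc gln pcu pru ezwj yirqd aud nlug
Final line 8: ezwj

Answer: ezwj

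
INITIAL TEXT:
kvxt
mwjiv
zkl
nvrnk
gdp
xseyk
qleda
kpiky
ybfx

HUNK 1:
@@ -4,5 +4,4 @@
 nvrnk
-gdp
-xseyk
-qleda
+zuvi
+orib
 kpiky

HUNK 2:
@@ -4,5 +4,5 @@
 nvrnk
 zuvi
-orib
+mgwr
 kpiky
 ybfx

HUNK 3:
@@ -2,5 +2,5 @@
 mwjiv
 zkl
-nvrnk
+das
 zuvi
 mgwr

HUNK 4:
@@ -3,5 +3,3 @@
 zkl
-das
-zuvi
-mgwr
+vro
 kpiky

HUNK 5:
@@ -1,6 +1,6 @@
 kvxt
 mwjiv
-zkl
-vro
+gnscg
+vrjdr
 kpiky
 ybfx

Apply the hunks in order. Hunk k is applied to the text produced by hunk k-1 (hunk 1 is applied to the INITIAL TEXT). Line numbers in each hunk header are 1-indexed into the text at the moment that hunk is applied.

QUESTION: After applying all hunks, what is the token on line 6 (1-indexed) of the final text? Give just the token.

Hunk 1: at line 4 remove [gdp,xseyk,qleda] add [zuvi,orib] -> 8 lines: kvxt mwjiv zkl nvrnk zuvi orib kpiky ybfx
Hunk 2: at line 4 remove [orib] add [mgwr] -> 8 lines: kvxt mwjiv zkl nvrnk zuvi mgwr kpiky ybfx
Hunk 3: at line 2 remove [nvrnk] add [das] -> 8 lines: kvxt mwjiv zkl das zuvi mgwr kpiky ybfx
Hunk 4: at line 3 remove [das,zuvi,mgwr] add [vro] -> 6 lines: kvxt mwjiv zkl vro kpiky ybfx
Hunk 5: at line 1 remove [zkl,vro] add [gnscg,vrjdr] -> 6 lines: kvxt mwjiv gnscg vrjdr kpiky ybfx
Final line 6: ybfx

Answer: ybfx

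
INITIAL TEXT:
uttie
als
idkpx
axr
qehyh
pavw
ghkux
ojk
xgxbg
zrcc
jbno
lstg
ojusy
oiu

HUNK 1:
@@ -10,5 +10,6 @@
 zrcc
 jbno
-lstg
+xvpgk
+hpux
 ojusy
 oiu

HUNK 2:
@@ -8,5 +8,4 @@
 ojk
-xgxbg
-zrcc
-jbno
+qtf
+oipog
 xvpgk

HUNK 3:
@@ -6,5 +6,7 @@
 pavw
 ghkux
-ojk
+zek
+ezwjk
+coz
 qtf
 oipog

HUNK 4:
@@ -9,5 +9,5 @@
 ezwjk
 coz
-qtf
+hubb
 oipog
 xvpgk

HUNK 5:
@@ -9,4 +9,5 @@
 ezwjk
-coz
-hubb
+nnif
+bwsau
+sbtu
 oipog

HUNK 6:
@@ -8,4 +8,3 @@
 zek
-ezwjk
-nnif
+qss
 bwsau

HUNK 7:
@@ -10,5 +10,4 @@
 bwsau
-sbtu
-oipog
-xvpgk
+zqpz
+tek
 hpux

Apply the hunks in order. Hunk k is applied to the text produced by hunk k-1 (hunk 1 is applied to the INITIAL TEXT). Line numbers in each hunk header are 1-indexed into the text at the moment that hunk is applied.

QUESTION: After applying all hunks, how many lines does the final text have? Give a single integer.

Answer: 15

Derivation:
Hunk 1: at line 10 remove [lstg] add [xvpgk,hpux] -> 15 lines: uttie als idkpx axr qehyh pavw ghkux ojk xgxbg zrcc jbno xvpgk hpux ojusy oiu
Hunk 2: at line 8 remove [xgxbg,zrcc,jbno] add [qtf,oipog] -> 14 lines: uttie als idkpx axr qehyh pavw ghkux ojk qtf oipog xvpgk hpux ojusy oiu
Hunk 3: at line 6 remove [ojk] add [zek,ezwjk,coz] -> 16 lines: uttie als idkpx axr qehyh pavw ghkux zek ezwjk coz qtf oipog xvpgk hpux ojusy oiu
Hunk 4: at line 9 remove [qtf] add [hubb] -> 16 lines: uttie als idkpx axr qehyh pavw ghkux zek ezwjk coz hubb oipog xvpgk hpux ojusy oiu
Hunk 5: at line 9 remove [coz,hubb] add [nnif,bwsau,sbtu] -> 17 lines: uttie als idkpx axr qehyh pavw ghkux zek ezwjk nnif bwsau sbtu oipog xvpgk hpux ojusy oiu
Hunk 6: at line 8 remove [ezwjk,nnif] add [qss] -> 16 lines: uttie als idkpx axr qehyh pavw ghkux zek qss bwsau sbtu oipog xvpgk hpux ojusy oiu
Hunk 7: at line 10 remove [sbtu,oipog,xvpgk] add [zqpz,tek] -> 15 lines: uttie als idkpx axr qehyh pavw ghkux zek qss bwsau zqpz tek hpux ojusy oiu
Final line count: 15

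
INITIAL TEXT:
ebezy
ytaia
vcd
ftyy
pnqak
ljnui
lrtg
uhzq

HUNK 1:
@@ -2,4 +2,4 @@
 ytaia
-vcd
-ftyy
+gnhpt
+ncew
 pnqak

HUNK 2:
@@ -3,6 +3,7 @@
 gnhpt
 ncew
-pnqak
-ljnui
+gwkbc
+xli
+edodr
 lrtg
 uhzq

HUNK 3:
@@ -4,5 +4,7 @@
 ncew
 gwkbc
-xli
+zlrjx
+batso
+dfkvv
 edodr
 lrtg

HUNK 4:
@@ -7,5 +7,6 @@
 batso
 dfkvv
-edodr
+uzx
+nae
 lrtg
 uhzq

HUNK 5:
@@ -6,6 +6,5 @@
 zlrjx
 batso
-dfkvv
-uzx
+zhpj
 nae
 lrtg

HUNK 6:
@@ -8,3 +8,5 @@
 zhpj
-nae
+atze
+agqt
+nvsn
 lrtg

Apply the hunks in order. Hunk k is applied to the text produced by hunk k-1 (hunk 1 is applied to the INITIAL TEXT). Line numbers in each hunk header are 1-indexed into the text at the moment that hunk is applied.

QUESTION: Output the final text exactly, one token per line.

Answer: ebezy
ytaia
gnhpt
ncew
gwkbc
zlrjx
batso
zhpj
atze
agqt
nvsn
lrtg
uhzq

Derivation:
Hunk 1: at line 2 remove [vcd,ftyy] add [gnhpt,ncew] -> 8 lines: ebezy ytaia gnhpt ncew pnqak ljnui lrtg uhzq
Hunk 2: at line 3 remove [pnqak,ljnui] add [gwkbc,xli,edodr] -> 9 lines: ebezy ytaia gnhpt ncew gwkbc xli edodr lrtg uhzq
Hunk 3: at line 4 remove [xli] add [zlrjx,batso,dfkvv] -> 11 lines: ebezy ytaia gnhpt ncew gwkbc zlrjx batso dfkvv edodr lrtg uhzq
Hunk 4: at line 7 remove [edodr] add [uzx,nae] -> 12 lines: ebezy ytaia gnhpt ncew gwkbc zlrjx batso dfkvv uzx nae lrtg uhzq
Hunk 5: at line 6 remove [dfkvv,uzx] add [zhpj] -> 11 lines: ebezy ytaia gnhpt ncew gwkbc zlrjx batso zhpj nae lrtg uhzq
Hunk 6: at line 8 remove [nae] add [atze,agqt,nvsn] -> 13 lines: ebezy ytaia gnhpt ncew gwkbc zlrjx batso zhpj atze agqt nvsn lrtg uhzq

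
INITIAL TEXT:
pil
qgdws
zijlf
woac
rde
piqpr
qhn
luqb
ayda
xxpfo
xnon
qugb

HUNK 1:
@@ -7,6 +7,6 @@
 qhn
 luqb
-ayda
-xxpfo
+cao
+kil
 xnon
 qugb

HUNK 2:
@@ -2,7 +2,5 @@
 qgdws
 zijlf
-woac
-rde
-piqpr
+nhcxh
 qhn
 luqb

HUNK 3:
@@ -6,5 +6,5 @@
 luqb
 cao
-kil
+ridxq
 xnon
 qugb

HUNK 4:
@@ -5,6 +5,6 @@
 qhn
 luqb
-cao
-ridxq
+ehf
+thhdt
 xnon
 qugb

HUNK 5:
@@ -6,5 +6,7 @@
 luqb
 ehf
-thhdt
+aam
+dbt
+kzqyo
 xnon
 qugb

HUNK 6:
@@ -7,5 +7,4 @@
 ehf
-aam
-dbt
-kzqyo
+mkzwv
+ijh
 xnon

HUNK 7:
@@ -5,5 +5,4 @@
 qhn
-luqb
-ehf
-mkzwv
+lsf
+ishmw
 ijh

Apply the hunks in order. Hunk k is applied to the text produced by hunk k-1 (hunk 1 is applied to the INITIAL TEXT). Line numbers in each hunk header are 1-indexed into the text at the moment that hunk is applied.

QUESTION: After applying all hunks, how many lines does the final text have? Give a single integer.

Hunk 1: at line 7 remove [ayda,xxpfo] add [cao,kil] -> 12 lines: pil qgdws zijlf woac rde piqpr qhn luqb cao kil xnon qugb
Hunk 2: at line 2 remove [woac,rde,piqpr] add [nhcxh] -> 10 lines: pil qgdws zijlf nhcxh qhn luqb cao kil xnon qugb
Hunk 3: at line 6 remove [kil] add [ridxq] -> 10 lines: pil qgdws zijlf nhcxh qhn luqb cao ridxq xnon qugb
Hunk 4: at line 5 remove [cao,ridxq] add [ehf,thhdt] -> 10 lines: pil qgdws zijlf nhcxh qhn luqb ehf thhdt xnon qugb
Hunk 5: at line 6 remove [thhdt] add [aam,dbt,kzqyo] -> 12 lines: pil qgdws zijlf nhcxh qhn luqb ehf aam dbt kzqyo xnon qugb
Hunk 6: at line 7 remove [aam,dbt,kzqyo] add [mkzwv,ijh] -> 11 lines: pil qgdws zijlf nhcxh qhn luqb ehf mkzwv ijh xnon qugb
Hunk 7: at line 5 remove [luqb,ehf,mkzwv] add [lsf,ishmw] -> 10 lines: pil qgdws zijlf nhcxh qhn lsf ishmw ijh xnon qugb
Final line count: 10

Answer: 10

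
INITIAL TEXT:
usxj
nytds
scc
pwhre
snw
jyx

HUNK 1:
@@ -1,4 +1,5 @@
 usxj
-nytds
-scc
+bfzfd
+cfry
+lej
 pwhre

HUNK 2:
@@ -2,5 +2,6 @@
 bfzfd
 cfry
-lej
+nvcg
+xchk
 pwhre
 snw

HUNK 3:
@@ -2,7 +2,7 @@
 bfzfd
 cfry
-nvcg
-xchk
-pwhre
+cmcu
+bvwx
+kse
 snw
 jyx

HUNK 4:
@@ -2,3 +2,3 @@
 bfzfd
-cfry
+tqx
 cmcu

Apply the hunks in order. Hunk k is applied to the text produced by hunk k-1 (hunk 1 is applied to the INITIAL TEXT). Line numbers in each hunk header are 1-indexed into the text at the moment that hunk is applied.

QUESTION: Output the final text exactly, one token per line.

Answer: usxj
bfzfd
tqx
cmcu
bvwx
kse
snw
jyx

Derivation:
Hunk 1: at line 1 remove [nytds,scc] add [bfzfd,cfry,lej] -> 7 lines: usxj bfzfd cfry lej pwhre snw jyx
Hunk 2: at line 2 remove [lej] add [nvcg,xchk] -> 8 lines: usxj bfzfd cfry nvcg xchk pwhre snw jyx
Hunk 3: at line 2 remove [nvcg,xchk,pwhre] add [cmcu,bvwx,kse] -> 8 lines: usxj bfzfd cfry cmcu bvwx kse snw jyx
Hunk 4: at line 2 remove [cfry] add [tqx] -> 8 lines: usxj bfzfd tqx cmcu bvwx kse snw jyx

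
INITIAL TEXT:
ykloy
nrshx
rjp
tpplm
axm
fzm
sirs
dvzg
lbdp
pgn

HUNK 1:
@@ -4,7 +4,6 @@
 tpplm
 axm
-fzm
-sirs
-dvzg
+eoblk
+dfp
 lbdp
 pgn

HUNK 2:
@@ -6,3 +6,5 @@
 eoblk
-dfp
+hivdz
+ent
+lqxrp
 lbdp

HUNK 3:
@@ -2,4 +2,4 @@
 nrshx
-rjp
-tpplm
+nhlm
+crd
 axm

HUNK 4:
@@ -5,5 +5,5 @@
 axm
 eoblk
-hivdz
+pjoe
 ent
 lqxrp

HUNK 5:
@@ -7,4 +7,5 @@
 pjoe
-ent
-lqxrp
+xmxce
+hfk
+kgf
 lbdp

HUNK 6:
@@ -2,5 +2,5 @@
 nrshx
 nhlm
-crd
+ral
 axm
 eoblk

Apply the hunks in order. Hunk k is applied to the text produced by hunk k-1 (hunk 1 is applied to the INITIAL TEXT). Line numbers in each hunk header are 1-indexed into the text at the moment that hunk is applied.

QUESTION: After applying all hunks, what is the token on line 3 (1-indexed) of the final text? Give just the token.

Answer: nhlm

Derivation:
Hunk 1: at line 4 remove [fzm,sirs,dvzg] add [eoblk,dfp] -> 9 lines: ykloy nrshx rjp tpplm axm eoblk dfp lbdp pgn
Hunk 2: at line 6 remove [dfp] add [hivdz,ent,lqxrp] -> 11 lines: ykloy nrshx rjp tpplm axm eoblk hivdz ent lqxrp lbdp pgn
Hunk 3: at line 2 remove [rjp,tpplm] add [nhlm,crd] -> 11 lines: ykloy nrshx nhlm crd axm eoblk hivdz ent lqxrp lbdp pgn
Hunk 4: at line 5 remove [hivdz] add [pjoe] -> 11 lines: ykloy nrshx nhlm crd axm eoblk pjoe ent lqxrp lbdp pgn
Hunk 5: at line 7 remove [ent,lqxrp] add [xmxce,hfk,kgf] -> 12 lines: ykloy nrshx nhlm crd axm eoblk pjoe xmxce hfk kgf lbdp pgn
Hunk 6: at line 2 remove [crd] add [ral] -> 12 lines: ykloy nrshx nhlm ral axm eoblk pjoe xmxce hfk kgf lbdp pgn
Final line 3: nhlm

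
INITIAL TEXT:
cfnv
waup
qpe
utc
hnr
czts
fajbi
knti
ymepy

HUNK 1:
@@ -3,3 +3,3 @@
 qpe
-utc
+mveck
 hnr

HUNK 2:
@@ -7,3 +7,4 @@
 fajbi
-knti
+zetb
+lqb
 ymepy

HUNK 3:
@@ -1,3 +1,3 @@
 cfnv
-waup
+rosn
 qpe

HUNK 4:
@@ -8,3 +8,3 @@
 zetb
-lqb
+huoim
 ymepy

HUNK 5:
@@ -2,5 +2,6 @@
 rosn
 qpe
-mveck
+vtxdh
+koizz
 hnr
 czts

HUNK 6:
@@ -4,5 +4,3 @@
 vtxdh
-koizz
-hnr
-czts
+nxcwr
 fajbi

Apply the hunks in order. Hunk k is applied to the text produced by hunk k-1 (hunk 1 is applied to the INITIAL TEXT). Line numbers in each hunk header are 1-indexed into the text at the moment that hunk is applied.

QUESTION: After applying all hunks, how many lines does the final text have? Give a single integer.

Answer: 9

Derivation:
Hunk 1: at line 3 remove [utc] add [mveck] -> 9 lines: cfnv waup qpe mveck hnr czts fajbi knti ymepy
Hunk 2: at line 7 remove [knti] add [zetb,lqb] -> 10 lines: cfnv waup qpe mveck hnr czts fajbi zetb lqb ymepy
Hunk 3: at line 1 remove [waup] add [rosn] -> 10 lines: cfnv rosn qpe mveck hnr czts fajbi zetb lqb ymepy
Hunk 4: at line 8 remove [lqb] add [huoim] -> 10 lines: cfnv rosn qpe mveck hnr czts fajbi zetb huoim ymepy
Hunk 5: at line 2 remove [mveck] add [vtxdh,koizz] -> 11 lines: cfnv rosn qpe vtxdh koizz hnr czts fajbi zetb huoim ymepy
Hunk 6: at line 4 remove [koizz,hnr,czts] add [nxcwr] -> 9 lines: cfnv rosn qpe vtxdh nxcwr fajbi zetb huoim ymepy
Final line count: 9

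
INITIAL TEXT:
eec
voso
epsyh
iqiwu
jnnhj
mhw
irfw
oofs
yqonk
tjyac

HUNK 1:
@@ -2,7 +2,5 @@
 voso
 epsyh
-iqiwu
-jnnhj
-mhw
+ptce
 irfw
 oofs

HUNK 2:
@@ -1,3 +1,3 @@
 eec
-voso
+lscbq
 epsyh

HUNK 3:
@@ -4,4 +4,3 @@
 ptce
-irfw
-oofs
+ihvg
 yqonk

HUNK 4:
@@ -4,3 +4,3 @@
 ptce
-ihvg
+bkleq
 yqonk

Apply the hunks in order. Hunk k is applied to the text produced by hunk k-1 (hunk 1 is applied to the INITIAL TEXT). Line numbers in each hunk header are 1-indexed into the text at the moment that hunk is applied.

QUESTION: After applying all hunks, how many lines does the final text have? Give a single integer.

Hunk 1: at line 2 remove [iqiwu,jnnhj,mhw] add [ptce] -> 8 lines: eec voso epsyh ptce irfw oofs yqonk tjyac
Hunk 2: at line 1 remove [voso] add [lscbq] -> 8 lines: eec lscbq epsyh ptce irfw oofs yqonk tjyac
Hunk 3: at line 4 remove [irfw,oofs] add [ihvg] -> 7 lines: eec lscbq epsyh ptce ihvg yqonk tjyac
Hunk 4: at line 4 remove [ihvg] add [bkleq] -> 7 lines: eec lscbq epsyh ptce bkleq yqonk tjyac
Final line count: 7

Answer: 7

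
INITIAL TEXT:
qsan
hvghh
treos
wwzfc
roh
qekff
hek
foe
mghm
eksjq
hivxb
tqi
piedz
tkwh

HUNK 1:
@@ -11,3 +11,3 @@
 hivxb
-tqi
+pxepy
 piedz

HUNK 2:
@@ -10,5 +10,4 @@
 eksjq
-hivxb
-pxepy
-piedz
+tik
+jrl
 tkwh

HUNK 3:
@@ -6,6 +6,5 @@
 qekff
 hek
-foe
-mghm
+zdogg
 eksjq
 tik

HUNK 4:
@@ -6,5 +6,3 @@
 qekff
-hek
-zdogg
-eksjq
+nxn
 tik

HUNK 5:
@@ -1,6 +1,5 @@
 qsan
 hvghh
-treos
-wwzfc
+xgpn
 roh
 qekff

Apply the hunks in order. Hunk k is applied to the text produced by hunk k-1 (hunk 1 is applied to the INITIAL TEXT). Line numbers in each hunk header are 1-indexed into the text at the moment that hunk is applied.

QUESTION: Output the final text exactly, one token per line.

Answer: qsan
hvghh
xgpn
roh
qekff
nxn
tik
jrl
tkwh

Derivation:
Hunk 1: at line 11 remove [tqi] add [pxepy] -> 14 lines: qsan hvghh treos wwzfc roh qekff hek foe mghm eksjq hivxb pxepy piedz tkwh
Hunk 2: at line 10 remove [hivxb,pxepy,piedz] add [tik,jrl] -> 13 lines: qsan hvghh treos wwzfc roh qekff hek foe mghm eksjq tik jrl tkwh
Hunk 3: at line 6 remove [foe,mghm] add [zdogg] -> 12 lines: qsan hvghh treos wwzfc roh qekff hek zdogg eksjq tik jrl tkwh
Hunk 4: at line 6 remove [hek,zdogg,eksjq] add [nxn] -> 10 lines: qsan hvghh treos wwzfc roh qekff nxn tik jrl tkwh
Hunk 5: at line 1 remove [treos,wwzfc] add [xgpn] -> 9 lines: qsan hvghh xgpn roh qekff nxn tik jrl tkwh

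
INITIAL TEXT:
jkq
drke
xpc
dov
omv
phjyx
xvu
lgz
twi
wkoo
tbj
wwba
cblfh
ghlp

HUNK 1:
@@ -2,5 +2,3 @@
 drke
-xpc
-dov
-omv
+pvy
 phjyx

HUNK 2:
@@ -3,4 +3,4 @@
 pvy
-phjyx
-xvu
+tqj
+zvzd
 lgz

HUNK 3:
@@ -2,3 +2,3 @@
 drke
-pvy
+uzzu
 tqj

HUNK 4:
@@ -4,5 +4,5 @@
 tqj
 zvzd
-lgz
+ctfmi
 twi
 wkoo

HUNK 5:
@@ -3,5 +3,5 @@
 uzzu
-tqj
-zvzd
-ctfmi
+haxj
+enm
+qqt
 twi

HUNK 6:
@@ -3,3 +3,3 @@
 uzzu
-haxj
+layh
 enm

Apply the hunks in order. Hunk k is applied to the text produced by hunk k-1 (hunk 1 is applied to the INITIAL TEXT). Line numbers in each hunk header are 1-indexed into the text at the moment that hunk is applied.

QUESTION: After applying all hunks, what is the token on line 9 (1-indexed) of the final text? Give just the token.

Answer: tbj

Derivation:
Hunk 1: at line 2 remove [xpc,dov,omv] add [pvy] -> 12 lines: jkq drke pvy phjyx xvu lgz twi wkoo tbj wwba cblfh ghlp
Hunk 2: at line 3 remove [phjyx,xvu] add [tqj,zvzd] -> 12 lines: jkq drke pvy tqj zvzd lgz twi wkoo tbj wwba cblfh ghlp
Hunk 3: at line 2 remove [pvy] add [uzzu] -> 12 lines: jkq drke uzzu tqj zvzd lgz twi wkoo tbj wwba cblfh ghlp
Hunk 4: at line 4 remove [lgz] add [ctfmi] -> 12 lines: jkq drke uzzu tqj zvzd ctfmi twi wkoo tbj wwba cblfh ghlp
Hunk 5: at line 3 remove [tqj,zvzd,ctfmi] add [haxj,enm,qqt] -> 12 lines: jkq drke uzzu haxj enm qqt twi wkoo tbj wwba cblfh ghlp
Hunk 6: at line 3 remove [haxj] add [layh] -> 12 lines: jkq drke uzzu layh enm qqt twi wkoo tbj wwba cblfh ghlp
Final line 9: tbj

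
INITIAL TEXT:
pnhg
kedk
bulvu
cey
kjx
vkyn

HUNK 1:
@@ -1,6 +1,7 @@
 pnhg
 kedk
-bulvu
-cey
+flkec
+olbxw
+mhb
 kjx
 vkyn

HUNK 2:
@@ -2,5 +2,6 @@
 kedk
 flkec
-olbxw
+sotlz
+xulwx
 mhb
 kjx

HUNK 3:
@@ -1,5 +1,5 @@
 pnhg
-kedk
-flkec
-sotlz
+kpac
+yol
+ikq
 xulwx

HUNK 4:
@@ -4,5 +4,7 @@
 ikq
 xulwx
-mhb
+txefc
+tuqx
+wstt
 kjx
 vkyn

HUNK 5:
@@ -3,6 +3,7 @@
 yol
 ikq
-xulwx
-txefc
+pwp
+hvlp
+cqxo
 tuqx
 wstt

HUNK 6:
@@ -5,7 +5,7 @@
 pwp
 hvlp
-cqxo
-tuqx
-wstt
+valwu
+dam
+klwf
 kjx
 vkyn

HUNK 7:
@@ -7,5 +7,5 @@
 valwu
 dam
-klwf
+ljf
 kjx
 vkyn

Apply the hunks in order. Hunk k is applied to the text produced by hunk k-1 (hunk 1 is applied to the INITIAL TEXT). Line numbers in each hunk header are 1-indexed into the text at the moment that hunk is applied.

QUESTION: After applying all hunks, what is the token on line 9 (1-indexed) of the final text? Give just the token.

Hunk 1: at line 1 remove [bulvu,cey] add [flkec,olbxw,mhb] -> 7 lines: pnhg kedk flkec olbxw mhb kjx vkyn
Hunk 2: at line 2 remove [olbxw] add [sotlz,xulwx] -> 8 lines: pnhg kedk flkec sotlz xulwx mhb kjx vkyn
Hunk 3: at line 1 remove [kedk,flkec,sotlz] add [kpac,yol,ikq] -> 8 lines: pnhg kpac yol ikq xulwx mhb kjx vkyn
Hunk 4: at line 4 remove [mhb] add [txefc,tuqx,wstt] -> 10 lines: pnhg kpac yol ikq xulwx txefc tuqx wstt kjx vkyn
Hunk 5: at line 3 remove [xulwx,txefc] add [pwp,hvlp,cqxo] -> 11 lines: pnhg kpac yol ikq pwp hvlp cqxo tuqx wstt kjx vkyn
Hunk 6: at line 5 remove [cqxo,tuqx,wstt] add [valwu,dam,klwf] -> 11 lines: pnhg kpac yol ikq pwp hvlp valwu dam klwf kjx vkyn
Hunk 7: at line 7 remove [klwf] add [ljf] -> 11 lines: pnhg kpac yol ikq pwp hvlp valwu dam ljf kjx vkyn
Final line 9: ljf

Answer: ljf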